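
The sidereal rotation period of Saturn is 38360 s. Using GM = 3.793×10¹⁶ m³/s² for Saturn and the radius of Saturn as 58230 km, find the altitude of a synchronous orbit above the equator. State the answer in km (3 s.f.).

A synchronous orbit has period T, so by Kepler's third law a = (μT²/4π²)^(1/3).
μT²/4π² = 3.793×10¹⁶ × (3.836×10⁴)² / 39.48 = 1.414×10²⁴ m³.
a = 1.122×10⁸ m = 1.1223×10⁵ km.
Altitude h = a − R = 1.1223×10⁵ − 58230 = 54005 km.

h_sync ≈ 54000 km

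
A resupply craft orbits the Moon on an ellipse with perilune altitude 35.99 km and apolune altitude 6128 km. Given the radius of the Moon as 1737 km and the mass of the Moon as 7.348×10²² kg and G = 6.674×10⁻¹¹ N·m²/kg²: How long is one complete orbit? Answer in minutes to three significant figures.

μ = GM = 6.674×10⁻¹¹ × 7.348×10²² = 4.904×10¹² m³/s².
r_p = 1737 + 35.99 = 1773.0 km = 1.7730×10⁶ m.
r_a = 1737 + 6128 = 7865.0 km = 7.8650×10⁶ m.
Semi-major axis a = (r_p + r_a)/2 = (1773.0 + 7865.0)/2 = 4819.0 km = 4.819×10⁶ m.
By Kepler's third law T = 2π√(a³/μ) = 2π × 4.777×10³ = 3.001×10⁴ s.
= 500.2 minutes.

T ≈ 500 minutes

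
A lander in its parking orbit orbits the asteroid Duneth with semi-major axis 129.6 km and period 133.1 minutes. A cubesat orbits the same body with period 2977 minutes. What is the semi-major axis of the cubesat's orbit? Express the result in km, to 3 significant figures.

Kepler's third law: a³ ∝ T², so a₂ = a₁ (T₂/T₁)^(2/3).
T₂/T₁ = 22.37, (T₂/T₁)^(2/3) = 7.938.
a₂ = 129.6 × 7.938 = 1029 km.

a₂ ≈ 1030 km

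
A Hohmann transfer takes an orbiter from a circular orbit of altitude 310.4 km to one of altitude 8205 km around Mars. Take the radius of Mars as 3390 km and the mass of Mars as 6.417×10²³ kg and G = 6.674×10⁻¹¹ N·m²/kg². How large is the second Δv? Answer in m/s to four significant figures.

μ = GM = 6.674×10⁻¹¹ × 6.417×10²³ = 4.283×10¹³ m³/s².
r₁ = 3390 + 310.4 = 3700.4 km = 3.7004×10⁶ m.
r₂ = 3390 + 8205 = 11595 km = 1.1595×10⁷ m.
Transfer ellipse a_t = (r₁ + r₂)/2 = 7.648×10⁶ m.
At r₁: circular v_c1 = √(μ/r₁) = 3402 m/s; transfer-periapsis v_p = √[μ(2/r₁ − 1/a_t)] = 4189 m/s.
At r₂: circular v_c2 = √(μ/r₂) = 1922 m/s; transfer-apoapsis v_a = √[μ(2/r₂ − 1/a_t)] = 1337 m/s.
Δv₂ = v_c2 − v_a = 585.0 m/s.

Δv ≈ 585.0 m/s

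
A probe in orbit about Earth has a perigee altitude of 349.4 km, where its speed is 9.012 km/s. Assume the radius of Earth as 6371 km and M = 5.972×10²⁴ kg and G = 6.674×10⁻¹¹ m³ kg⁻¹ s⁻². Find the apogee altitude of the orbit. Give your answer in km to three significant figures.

μ = GM = 6.674×10⁻¹¹ × 5.972×10²⁴ = 3.986×10¹⁴ m³/s².
r_p = 6371 + 349.4 = 6720.4 km = 6.720×10⁶ m.
Specific energy ε = v²/2 − μ/r = -1.870×10⁷ J/kg, so a = −μ/(2ε) = 1.066×10⁷ m.
The apsides satisfy r_p + r_a = 2a, so the apogee radius is 2a − r_p = 1.459×10⁷ m = 14594 km.
Apogee altitude = 14594 − 6371 = 8223.0 km.

apogee altitude ≈ 8220 km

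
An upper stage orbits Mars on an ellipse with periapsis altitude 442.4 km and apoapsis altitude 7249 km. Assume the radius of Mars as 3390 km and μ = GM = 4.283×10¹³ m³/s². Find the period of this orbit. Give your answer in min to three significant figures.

r_p = 3390 + 442.4 = 3832.4 km = 3.8324×10⁶ m.
r_a = 3390 + 7249 = 10639 km = 1.0639×10⁷ m.
Semi-major axis a = (r_p + r_a)/2 = (3832.4 + 10639)/2 = 7235.7 km = 7.236×10⁶ m.
By Kepler's third law T = 2π√(a³/μ) = 2π × 2.974×10³ = 1.869×10⁴ s.
= 311.4 min.

T ≈ 311 min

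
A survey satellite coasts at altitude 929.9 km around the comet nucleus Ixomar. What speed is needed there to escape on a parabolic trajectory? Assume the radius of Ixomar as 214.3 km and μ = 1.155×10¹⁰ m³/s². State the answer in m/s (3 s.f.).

v_esc ≈ 142 m/s

r = 214.3 + 929.9 = 1144.2 km = 1.1442×10⁶ m.
Escape speed v_esc = √(2μ/r) = √(2 × 1.155×10¹⁰ / 1.144×10⁶) = √(2.019×10⁴) = 142.1 m/s.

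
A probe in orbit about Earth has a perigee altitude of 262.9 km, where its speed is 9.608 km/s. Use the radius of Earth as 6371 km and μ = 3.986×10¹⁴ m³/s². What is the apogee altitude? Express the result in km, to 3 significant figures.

apogee altitude ≈ 15600 km

r_p = 6371 + 262.9 = 6633.9 km = 6.634×10⁶ m.
Specific energy ε = v²/2 − μ/r = -1.393×10⁷ J/kg, so a = −μ/(2ε) = 1.431×10⁷ m.
The apsides satisfy r_p + r_a = 2a, so the apogee radius is 2a − r_p = 2.198×10⁷ m = 21984 km.
Apogee altitude = 21984 − 6371 = 15613 km.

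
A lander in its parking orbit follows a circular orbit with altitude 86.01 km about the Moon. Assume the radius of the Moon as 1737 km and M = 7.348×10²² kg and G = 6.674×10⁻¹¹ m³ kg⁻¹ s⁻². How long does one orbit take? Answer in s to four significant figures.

μ = GM = 6.674×10⁻¹¹ × 7.348×10²² = 4.904×10¹² m³/s².
r = 1737 + 86.01 = 1823.0 km = 1.8230×10⁶ m.
Kepler's third law: T = 2π√(r³/μ) = 2π√((1.823×10⁶)³ / 4.904×10¹²).
r³/μ = 1.235×10⁶ s², so T = 2π × 1.111×10³ = 6.984×10³ s.

T ≈ 6984 s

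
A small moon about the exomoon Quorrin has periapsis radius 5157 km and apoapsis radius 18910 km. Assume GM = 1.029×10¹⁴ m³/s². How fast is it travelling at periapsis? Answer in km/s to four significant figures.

Semi-major axis a = (r_p + r_a)/2 = 12034 km = 1.203×10⁷ m.
Vis-viva: v² = μ(2/r − 1/a) = 1.029×10¹⁴ × (3.878×10⁻⁷ − 8.310×10⁻⁸) = 3.136×10⁷ m²/s².
v = 5600 m/s = 5.600 km/s.

v ≈ 5.600 km/s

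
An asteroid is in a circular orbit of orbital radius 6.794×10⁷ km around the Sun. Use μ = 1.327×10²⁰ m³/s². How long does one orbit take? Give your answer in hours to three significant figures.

T ≈ 2680 hours

r = 6.794×10⁷ km = 6.794×10¹⁰ m.
Kepler's third law: T = 2π√(r³/μ) = 2π√((6.794×10¹⁰)³ / 1.327×10²⁰).
r³/μ = 2.363×10¹² s², so T = 2π × 1.537×10⁶ = 9.659×10⁶ s.
Converting: 9.659×10⁶ s ÷ 3600 = 2683 hours.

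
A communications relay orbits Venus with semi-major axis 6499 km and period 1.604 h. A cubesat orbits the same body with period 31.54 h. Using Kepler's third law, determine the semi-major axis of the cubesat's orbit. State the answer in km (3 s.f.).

a₂ ≈ 47300 km

Kepler's third law: a³ ∝ T², so a₂ = a₁ (T₂/T₁)^(2/3).
T₂/T₁ = 19.66, (T₂/T₁)^(2/3) = 7.285.
a₂ = 6499 × 7.285 = 47350 km.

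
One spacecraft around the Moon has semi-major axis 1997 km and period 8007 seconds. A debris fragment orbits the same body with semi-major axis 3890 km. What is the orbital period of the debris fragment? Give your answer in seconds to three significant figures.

T₂ ≈ 21800 seconds

Kepler's third law: T² ∝ a³, so T₂ = T₁ (a₂/a₁)^(3/2).
a₂/a₁ = 1.948, (a₂/a₁)^(3/2) = 2.719.
T₂ = 8007 × 2.719 = 21770 seconds.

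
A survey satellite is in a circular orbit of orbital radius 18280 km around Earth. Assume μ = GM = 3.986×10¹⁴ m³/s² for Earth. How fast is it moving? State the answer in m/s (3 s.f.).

v ≈ 4670 m/s

r = 18280 km = 1.828×10⁷ m.
For a circular orbit v = √(μ/r) = √(3.986×10¹⁴ / 1.828×10⁷) = √(2.181×10⁷) = 4670 m/s.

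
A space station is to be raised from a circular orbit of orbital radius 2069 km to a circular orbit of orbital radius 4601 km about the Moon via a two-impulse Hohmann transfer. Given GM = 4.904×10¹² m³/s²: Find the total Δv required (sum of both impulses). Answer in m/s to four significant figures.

r₁ = 2069 km = 2.069×10⁶ m.
r₂ = 4601 km = 4.601×10⁶ m.
Transfer ellipse a_t = (r₁ + r₂)/2 = 3.335×10⁶ m.
At r₁: circular v_c1 = √(μ/r₁) = 1540 m/s; transfer-perilune v_p = √[μ(2/r₁ − 1/a_t)] = 1808 m/s.
Δv₁ = v_p − v_c1 = 268.8 m/s.
At r₂: circular v_c2 = √(μ/r₂) = 1032 m/s; transfer-apolune v_a = √[μ(2/r₂ − 1/a_t)] = 813.2 m/s.
Δv₂ = v_c2 − v_a = 219.2 m/s.
Total Δv = Δv₁ + Δv₂ = 488.0 m/s.

Δv_total ≈ 488.0 m/s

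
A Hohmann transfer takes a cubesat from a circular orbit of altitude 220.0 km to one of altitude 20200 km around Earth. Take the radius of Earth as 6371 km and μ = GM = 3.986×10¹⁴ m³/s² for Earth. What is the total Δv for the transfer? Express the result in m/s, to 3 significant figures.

r₁ = 6371 + 220.0 = 6591.0 km = 6.5910×10⁶ m.
r₂ = 6371 + 20200 = 26571 km = 2.6571×10⁷ m.
Transfer ellipse a_t = (r₁ + r₂)/2 = 1.658×10⁷ m.
At r₁: circular v_c1 = √(μ/r₁) = 7777 m/s; transfer-perigee v_p = √[μ(2/r₁ − 1/a_t)] = 9844 m/s.
Δv₁ = v_p − v_c1 = 2068 m/s.
At r₂: circular v_c2 = √(μ/r₂) = 3873 m/s; transfer-apogee v_a = √[μ(2/r₂ − 1/a_t)] = 2442 m/s.
Δv₂ = v_c2 − v_a = 1431 m/s.
Total Δv = Δv₁ + Δv₂ = 3499 m/s.

Δv_total ≈ 3500 m/s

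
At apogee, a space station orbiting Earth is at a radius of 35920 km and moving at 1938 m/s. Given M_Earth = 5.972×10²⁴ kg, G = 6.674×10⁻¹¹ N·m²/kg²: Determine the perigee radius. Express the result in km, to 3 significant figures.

perigee radius ≈ 7320 km

μ = GM = 6.674×10⁻¹¹ × 5.972×10²⁴ = 3.986×10¹⁴ m³/s².
r_a = 3.592×10⁷ m.
Specific energy ε = v²/2 − μ/r = -9.218×10⁶ J/kg, so a = −μ/(2ε) = 2.162×10⁷ m.
The apsides satisfy r_p + r_a = 2a, so the perigee radius is 2a − r_a = 7.318×10⁶ m = 7317.6 km.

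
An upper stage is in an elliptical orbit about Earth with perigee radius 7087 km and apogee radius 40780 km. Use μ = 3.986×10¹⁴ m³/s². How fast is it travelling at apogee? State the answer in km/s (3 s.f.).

v ≈ 1.70 km/s

Semi-major axis a = (r_p + r_a)/2 = 23934 km = 2.393×10⁷ m.
Vis-viva: v² = μ(2/r − 1/a) = 3.986×10¹⁴ × (4.904×10⁻⁸ − 4.178×10⁻⁸) = 2.894×10⁶ m²/s².
v = 1701 m/s = 1.701 km/s.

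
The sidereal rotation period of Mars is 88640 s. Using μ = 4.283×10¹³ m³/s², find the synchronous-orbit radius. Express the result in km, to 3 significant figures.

r_sync ≈ 20400 km

A synchronous orbit has period T, so by Kepler's third law a = (μT²/4π²)^(1/3).
μT²/4π² = 4.283×10¹³ × (8.864×10⁴)² / 39.48 = 8.524×10²¹ m³.
a = 2.043×10⁷ m = 20428 km.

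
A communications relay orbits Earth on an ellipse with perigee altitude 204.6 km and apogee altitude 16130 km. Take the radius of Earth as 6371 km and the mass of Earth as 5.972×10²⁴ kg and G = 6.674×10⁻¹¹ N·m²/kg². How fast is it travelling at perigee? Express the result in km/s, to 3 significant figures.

μ = GM = 6.674×10⁻¹¹ × 5.972×10²⁴ = 3.986×10¹⁴ m³/s².
r_p = 6371 + 204.6 = 6575.6 km = 6.5756×10⁶ m.
r_a = 6371 + 16130 = 22501 km = 2.2501×10⁷ m.
Semi-major axis a = (r_p + r_a)/2 = 14538 km = 1.454×10⁷ m.
Vis-viva: v² = μ(2/r − 1/a) = 3.986×10¹⁴ × (3.042×10⁻⁷ − 6.878×10⁻⁸) = 9.381×10⁷ m²/s².
v = 9686 m/s = 9.686 km/s.

v ≈ 9.69 km/s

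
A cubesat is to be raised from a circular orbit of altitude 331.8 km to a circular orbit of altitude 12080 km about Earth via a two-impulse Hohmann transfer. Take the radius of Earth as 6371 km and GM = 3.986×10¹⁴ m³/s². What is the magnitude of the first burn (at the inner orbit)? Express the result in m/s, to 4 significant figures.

r₁ = 6371 + 331.8 = 6702.8 km = 6.7028×10⁶ m.
r₂ = 6371 + 12080 = 18451 km = 1.8451×10⁷ m.
Transfer ellipse a_t = (r₁ + r₂)/2 = 1.258×10⁷ m.
At r₁: circular v_c1 = √(μ/r₁) = 7712 m/s; transfer-perigee v_p = √[μ(2/r₁ − 1/a_t)] = 9340 m/s.
Δv₁ = v_p − v_c1 = 1629 m/s.

Δv ≈ 1629 m/s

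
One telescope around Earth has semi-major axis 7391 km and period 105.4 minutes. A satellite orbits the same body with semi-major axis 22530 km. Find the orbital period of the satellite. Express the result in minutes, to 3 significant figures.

Kepler's third law: T² ∝ a³, so T₂ = T₁ (a₂/a₁)^(3/2).
a₂/a₁ = 3.048, (a₂/a₁)^(3/2) = 5.322.
T₂ = 105.4 × 5.322 = 561.0 minutes.

T₂ ≈ 561 minutes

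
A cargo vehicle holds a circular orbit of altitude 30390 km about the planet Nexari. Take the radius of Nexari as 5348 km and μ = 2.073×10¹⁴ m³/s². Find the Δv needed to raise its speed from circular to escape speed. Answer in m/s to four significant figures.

Δv ≈ 997.6 m/s

r = 5348 + 30390 = 35738 km = 3.5738×10⁷ m.
Circular speed v_c = √(μ/r) = 2408 m/s.
Escape speed v_esc = √(2μ/r) = √2 × v_c = 3406 m/s.
Δv = v_esc − v_c = 997.6 m/s.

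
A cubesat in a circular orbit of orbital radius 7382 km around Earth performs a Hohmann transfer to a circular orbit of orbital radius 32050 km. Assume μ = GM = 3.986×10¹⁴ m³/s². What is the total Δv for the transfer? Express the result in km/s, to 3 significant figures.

r₁ = 7382 km = 7.382×10⁶ m.
r₂ = 32050 km = 3.205×10⁷ m.
Transfer ellipse a_t = (r₁ + r₂)/2 = 1.972×10⁷ m.
At r₁: circular v_c1 = √(μ/r₁) = 7348 m/s; transfer-perigee v_p = √[μ(2/r₁ − 1/a_t)] = 9369 m/s.
Δv₁ = v_p − v_c1 = 2021 m/s.
At r₂: circular v_c2 = √(μ/r₂) = 3527 m/s; transfer-apogee v_a = √[μ(2/r₂ − 1/a_t)] = 2158 m/s.
Δv₂ = v_c2 − v_a = 1369 m/s.
Total Δv = Δv₁ + Δv₂ = 3389 m/s = 3.389 km/s.

Δv_total ≈ 3.39 km/s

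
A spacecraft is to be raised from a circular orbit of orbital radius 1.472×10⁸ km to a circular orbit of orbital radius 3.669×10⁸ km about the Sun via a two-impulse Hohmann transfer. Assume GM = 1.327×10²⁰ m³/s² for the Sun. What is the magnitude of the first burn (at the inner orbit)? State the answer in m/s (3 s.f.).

r₁ = 1.472×10⁸ km = 1.472×10¹¹ m.
r₂ = 3.669×10⁸ km = 3.669×10¹¹ m.
Transfer ellipse a_t = (r₁ + r₂)/2 = 2.570×10¹¹ m.
At r₁: circular v_c1 = √(μ/r₁) = 30020 m/s; transfer-perihelion v_p = √[μ(2/r₁ − 1/a_t)] = 35870 m/s.
Δv₁ = v_p − v_c1 = 5846 m/s.

Δv ≈ 5850 m/s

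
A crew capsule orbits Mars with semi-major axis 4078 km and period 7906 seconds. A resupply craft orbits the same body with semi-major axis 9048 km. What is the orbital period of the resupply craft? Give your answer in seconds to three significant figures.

T₂ ≈ 26100 seconds

Kepler's third law: T² ∝ a³, so T₂ = T₁ (a₂/a₁)^(3/2).
a₂/a₁ = 2.219, (a₂/a₁)^(3/2) = 3.305.
T₂ = 7906 × 3.305 = 26130 seconds.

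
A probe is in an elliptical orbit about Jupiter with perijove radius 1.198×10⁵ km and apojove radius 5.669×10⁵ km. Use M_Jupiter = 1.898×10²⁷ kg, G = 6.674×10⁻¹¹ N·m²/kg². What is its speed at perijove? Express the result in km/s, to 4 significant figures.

μ = GM = 6.674×10⁻¹¹ × 1.898×10²⁷ = 1.267×10¹⁷ m³/s².
Semi-major axis a = (r_p + r_a)/2 = 3.4335×10⁵ km = 3.434×10⁸ m.
Vis-viva: v² = μ(2/r − 1/a) = 1.267×10¹⁷ × (1.669×10⁻⁸ − 2.912×10⁻⁹) = 1.746×10⁹ m²/s².
v = 41780 m/s = 41.78 km/s.

v ≈ 41.78 km/s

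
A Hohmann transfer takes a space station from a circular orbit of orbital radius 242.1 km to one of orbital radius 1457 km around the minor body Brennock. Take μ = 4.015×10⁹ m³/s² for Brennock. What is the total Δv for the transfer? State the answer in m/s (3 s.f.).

r₁ = 242.1 km = 2.421×10⁵ m.
r₂ = 1457 km = 1.457×10⁶ m.
Transfer ellipse a_t = (r₁ + r₂)/2 = 8.496×10⁵ m.
At r₁: circular v_c1 = √(μ/r₁) = 128.8 m/s; transfer-periapsis v_p = √[μ(2/r₁ − 1/a_t)] = 168.6 m/s.
Δv₁ = v_p − v_c1 = 39.87 m/s.
At r₂: circular v_c2 = √(μ/r₂) = 52.49 m/s; transfer-apoapsis v_a = √[μ(2/r₂ − 1/a_t)] = 28.02 m/s.
Δv₂ = v_c2 − v_a = 24.47 m/s.
Total Δv = Δv₁ + Δv₂ = 64.34 m/s.

Δv_total ≈ 64.3 m/s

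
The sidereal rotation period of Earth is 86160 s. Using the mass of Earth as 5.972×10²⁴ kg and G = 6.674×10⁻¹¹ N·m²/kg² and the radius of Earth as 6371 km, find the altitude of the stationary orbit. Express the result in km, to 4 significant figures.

h_sync ≈ 35790 km

μ = GM = 6.674×10⁻¹¹ × 5.972×10²⁴ = 3.986×10¹⁴ m³/s².
A synchronous orbit has period T, so by Kepler's third law a = (μT²/4π²)^(1/3).
μT²/4π² = 3.986×10¹⁴ × (8.616×10⁴)² / 39.48 = 7.495×10²² m³.
a = 4.216×10⁷ m = 42162 km.
Altitude h = a − R = 42162 − 6371 = 35791 km.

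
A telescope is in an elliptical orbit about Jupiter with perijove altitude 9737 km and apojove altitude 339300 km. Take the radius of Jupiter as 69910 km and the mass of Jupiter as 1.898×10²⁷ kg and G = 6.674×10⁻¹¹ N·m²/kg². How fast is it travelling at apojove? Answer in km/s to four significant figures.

μ = GM = 6.674×10⁻¹¹ × 1.898×10²⁷ = 1.267×10¹⁷ m³/s².
r_p = 69910 + 9737 = 79647 km = 7.9647×10⁷ m.
r_a = 69910 + 339300 = 409210 km = 4.0921×10⁸ m.
Semi-major axis a = (r_p + r_a)/2 = 2.4443×10⁵ km = 2.444×10⁸ m.
Vis-viva: v² = μ(2/r − 1/a) = 1.267×10¹⁷ × (4.887×10⁻⁹ − 4.091×10⁻⁹) = 1.009×10⁸ m²/s².
v = 10040 m/s = 10.04 km/s.

v ≈ 10.04 km/s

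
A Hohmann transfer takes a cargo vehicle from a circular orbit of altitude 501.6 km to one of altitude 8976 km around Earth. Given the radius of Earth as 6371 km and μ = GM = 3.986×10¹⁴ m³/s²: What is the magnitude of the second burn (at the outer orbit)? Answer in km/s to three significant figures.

r₁ = 6371 + 501.6 = 6872.6 km = 6.8726×10⁶ m.
r₂ = 6371 + 8976 = 15347 km = 1.5347×10⁷ m.
Transfer ellipse a_t = (r₁ + r₂)/2 = 1.111×10⁷ m.
At r₁: circular v_c1 = √(μ/r₁) = 7616 m/s; transfer-perigee v_p = √[μ(2/r₁ − 1/a_t)] = 8951 m/s.
At r₂: circular v_c2 = √(μ/r₂) = 5096 m/s; transfer-apogee v_a = √[μ(2/r₂ − 1/a_t)] = 4008 m/s.
Δv₂ = v_c2 − v_a = 1088 m/s.
= 1.088 km/s.

Δv ≈ 1.09 km/s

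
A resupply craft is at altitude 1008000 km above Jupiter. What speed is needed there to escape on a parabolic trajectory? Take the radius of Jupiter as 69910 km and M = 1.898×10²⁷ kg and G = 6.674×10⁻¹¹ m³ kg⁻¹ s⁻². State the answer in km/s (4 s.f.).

μ = GM = 6.674×10⁻¹¹ × 1.898×10²⁷ = 1.267×10¹⁷ m³/s².
r = 69910 + 1008000 = 1077900 km = 1.0779×10⁹ m.
Escape speed v_esc = √(2μ/r) = √(2 × 1.267×10¹⁷ / 1.078×10⁹) = √(2.350×10⁸) = 15330 m/s.
= 15.33 km/s.

v_esc ≈ 15.33 km/s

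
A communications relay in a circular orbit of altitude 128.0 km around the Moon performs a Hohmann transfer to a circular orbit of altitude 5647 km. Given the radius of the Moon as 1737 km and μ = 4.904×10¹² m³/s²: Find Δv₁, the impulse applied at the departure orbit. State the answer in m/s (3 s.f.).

r₁ = 1737 + 128.0 = 1865.0 km = 1.8650×10⁶ m.
r₂ = 1737 + 5647 = 7384.0 km = 7.3840×10⁶ m.
Transfer ellipse a_t = (r₁ + r₂)/2 = 4.624×10⁶ m.
At r₁: circular v_c1 = √(μ/r₁) = 1622 m/s; transfer-perilune v_p = √[μ(2/r₁ − 1/a_t)] = 2049 m/s.
Δv₁ = v_p − v_c1 = 427.5 m/s.

Δv ≈ 427 m/s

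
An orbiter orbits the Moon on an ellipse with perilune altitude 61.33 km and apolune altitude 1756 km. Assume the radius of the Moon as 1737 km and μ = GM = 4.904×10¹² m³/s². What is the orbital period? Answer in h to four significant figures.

r_p = 1737 + 61.33 = 1798.3 km = 1.7983×10⁶ m.
r_a = 1737 + 1756 = 3493.0 km = 3.4930×10⁶ m.
Semi-major axis a = (r_p + r_a)/2 = (1798.3 + 3493.0)/2 = 2645.7 km = 2.646×10⁶ m.
By Kepler's third law T = 2π√(a³/μ) = 2π × 1.943×10³ = 1.221×10⁴ s.
= 3.392 h.

T ≈ 3.392 h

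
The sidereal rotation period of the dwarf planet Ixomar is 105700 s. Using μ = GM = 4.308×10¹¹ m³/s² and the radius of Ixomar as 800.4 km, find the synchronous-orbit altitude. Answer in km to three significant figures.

A synchronous orbit has period T, so by Kepler's third law a = (μT²/4π²)^(1/3).
μT²/4π² = 4.308×10¹¹ × (1.057×10⁵)² / 39.48 = 1.219×10²⁰ m³.
a = 4.959×10⁶ m = 4958.6 km.
Altitude h = a − R = 4958.6 − 800.4 = 4158.2 km.

h_sync ≈ 4160 km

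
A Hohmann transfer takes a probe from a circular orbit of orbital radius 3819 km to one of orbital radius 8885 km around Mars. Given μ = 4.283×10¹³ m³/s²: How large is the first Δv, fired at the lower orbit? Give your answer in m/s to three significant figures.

Δv ≈ 612 m/s

r₁ = 3819 km = 3.819×10⁶ m.
r₂ = 8885 km = 8.885×10⁶ m.
Transfer ellipse a_t = (r₁ + r₂)/2 = 6.352×10⁶ m.
At r₁: circular v_c1 = √(μ/r₁) = 3349 m/s; transfer-periapsis v_p = √[μ(2/r₁ − 1/a_t)] = 3961 m/s.
Δv₁ = v_p − v_c1 = 611.8 m/s.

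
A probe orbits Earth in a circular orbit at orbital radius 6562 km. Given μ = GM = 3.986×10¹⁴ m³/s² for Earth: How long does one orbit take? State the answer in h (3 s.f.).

T ≈ 1.47 h

r = 6562 km = 6.562×10⁶ m.
Kepler's third law: T = 2π√(r³/μ) = 2π√((6.562×10⁶)³ / 3.986×10¹⁴).
r³/μ = 7.089×10⁵ s², so T = 2π × 8.419×10² = 5.290×10³ s.
Converting: 5.290×10³ s ÷ 3600 = 1.469 h.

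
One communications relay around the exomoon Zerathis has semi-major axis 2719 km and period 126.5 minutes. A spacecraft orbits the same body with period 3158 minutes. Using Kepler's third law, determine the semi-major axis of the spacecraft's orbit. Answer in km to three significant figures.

a₂ ≈ 23200 km

Kepler's third law: a³ ∝ T², so a₂ = a₁ (T₂/T₁)^(2/3).
T₂/T₁ = 24.96, (T₂/T₁)^(2/3) = 8.542.
a₂ = 2719 × 8.542 = 23230 km.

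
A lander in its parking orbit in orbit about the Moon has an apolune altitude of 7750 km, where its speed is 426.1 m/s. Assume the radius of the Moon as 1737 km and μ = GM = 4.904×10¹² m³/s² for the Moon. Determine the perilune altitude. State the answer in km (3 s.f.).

perilune altitude ≈ 284 km

r_a = 1737 + 7750 = 9487.0 km = 9.487×10⁶ m.
Specific energy ε = v²/2 − μ/r = -4.261×10⁵ J/kg, so a = −μ/(2ε) = 5.754×10⁶ m.
The apsides satisfy r_p + r_a = 2a, so the perilune radius is 2a − r_a = 2.021×10⁶ m = 2021.0 km.
Perilune altitude = 2021.0 − 1737 = 284.03 km.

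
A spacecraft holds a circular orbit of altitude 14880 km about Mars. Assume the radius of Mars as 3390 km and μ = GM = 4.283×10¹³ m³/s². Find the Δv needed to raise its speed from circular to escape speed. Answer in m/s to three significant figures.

Δv ≈ 634 m/s

r = 3390 + 14880 = 18270 km = 1.8270×10⁷ m.
Circular speed v_c = √(μ/r) = 1531 m/s.
Escape speed v_esc = √(2μ/r) = √2 × v_c = 2165 m/s.
Δv = v_esc − v_c = 634.2 m/s.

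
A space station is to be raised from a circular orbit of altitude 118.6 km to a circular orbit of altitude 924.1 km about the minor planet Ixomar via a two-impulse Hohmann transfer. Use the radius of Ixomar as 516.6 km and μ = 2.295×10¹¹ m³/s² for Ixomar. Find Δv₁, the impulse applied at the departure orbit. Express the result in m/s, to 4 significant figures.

r₁ = 516.6 + 118.6 = 635.20 km = 6.3520×10⁵ m.
r₂ = 516.6 + 924.1 = 1440.7 km = 1.4407×10⁶ m.
Transfer ellipse a_t = (r₁ + r₂)/2 = 1.038×10⁶ m.
At r₁: circular v_c1 = √(μ/r₁) = 601.1 m/s; transfer-periapsis v_p = √[μ(2/r₁ − 1/a_t)] = 708.2 m/s.
Δv₁ = v_p − v_c1 = 107.1 m/s.

Δv ≈ 107.1 m/s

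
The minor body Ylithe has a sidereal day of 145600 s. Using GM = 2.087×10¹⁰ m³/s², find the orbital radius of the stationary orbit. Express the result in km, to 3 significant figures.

r_sync ≈ 2240 km

A synchronous orbit has period T, so by Kepler's third law a = (μT²/4π²)^(1/3).
μT²/4π² = 2.087×10¹⁰ × (1.456×10⁵)² / 39.48 = 1.121×10¹⁹ m³.
a = 2.238×10⁶ m = 2237.8 km.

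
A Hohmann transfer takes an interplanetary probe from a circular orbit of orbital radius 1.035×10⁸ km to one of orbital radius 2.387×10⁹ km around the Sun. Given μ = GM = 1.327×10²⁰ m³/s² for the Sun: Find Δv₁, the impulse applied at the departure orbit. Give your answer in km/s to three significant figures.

r₁ = 1.035×10⁸ km = 1.035×10¹¹ m.
r₂ = 2.387×10⁹ km = 2.387×10¹² m.
Transfer ellipse a_t = (r₁ + r₂)/2 = 1.245×10¹² m.
At r₁: circular v_c1 = √(μ/r₁) = 35810 m/s; transfer-perihelion v_p = √[μ(2/r₁ − 1/a_t)] = 49580 m/s.
Δv₁ = v_p − v_c1 = 13770 m/s.
= 13.77 km/s.

Δv ≈ 13.8 km/s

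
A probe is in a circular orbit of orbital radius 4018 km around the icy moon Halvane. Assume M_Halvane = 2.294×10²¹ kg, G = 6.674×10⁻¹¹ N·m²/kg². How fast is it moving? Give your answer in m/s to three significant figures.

v ≈ 195 m/s

μ = GM = 6.674×10⁻¹¹ × 2.294×10²¹ = 1.531×10¹¹ m³/s².
r = 4018 km = 4.018×10⁶ m.
For a circular orbit v = √(μ/r) = √(1.531×10¹¹ / 4.018×10⁶) = √(3.810×10⁴) = 195.2 m/s.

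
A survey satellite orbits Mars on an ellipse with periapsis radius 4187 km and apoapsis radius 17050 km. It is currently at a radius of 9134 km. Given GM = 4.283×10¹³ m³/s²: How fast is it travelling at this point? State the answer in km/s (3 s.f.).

v ≈ 2.31 km/s

Semi-major axis a = (r_p + r_a)/2 = 10618 km = 1.062×10⁷ m.
Vis-viva: v² = μ(2/r − 1/a) = 4.283×10¹³ × (2.190×10⁻⁷ − 9.418×10⁻⁸) = 5.345×10⁶ m²/s².
v = 2312 m/s = 2.312 km/s.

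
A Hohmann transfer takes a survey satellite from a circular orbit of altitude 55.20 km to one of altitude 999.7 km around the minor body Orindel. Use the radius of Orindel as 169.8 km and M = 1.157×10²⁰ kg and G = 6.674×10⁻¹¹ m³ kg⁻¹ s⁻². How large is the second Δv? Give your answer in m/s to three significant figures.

μ = GM = 6.674×10⁻¹¹ × 1.157×10²⁰ = 7.722×10⁹ m³/s².
r₁ = 169.8 + 55.20 = 225.00 km = 2.2500×10⁵ m.
r₂ = 169.8 + 999.7 = 1169.5 km = 1.1695×10⁶ m.
Transfer ellipse a_t = (r₁ + r₂)/2 = 6.972×10⁵ m.
At r₁: circular v_c1 = √(μ/r₁) = 185.3 m/s; transfer-periapsis v_p = √[μ(2/r₁ − 1/a_t)] = 239.9 m/s.
At r₂: circular v_c2 = √(μ/r₂) = 81.26 m/s; transfer-apoapsis v_a = √[μ(2/r₂ − 1/a_t)] = 46.16 m/s.
Δv₂ = v_c2 − v_a = 35.10 m/s.

Δv ≈ 35.1 m/s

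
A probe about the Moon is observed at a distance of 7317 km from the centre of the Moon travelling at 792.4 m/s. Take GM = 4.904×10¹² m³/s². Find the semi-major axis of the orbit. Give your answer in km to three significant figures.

a ≈ 6880 km

r = 7.317×10⁶ m.
Vis-viva rearranged: 1/a = 2/r − v²/μ = 2.733×10⁻⁷ − 1.280×10⁻⁷ = 1.453×10⁻⁷ m⁻¹.
a = 6.882×10⁶ m = 6882.4 km.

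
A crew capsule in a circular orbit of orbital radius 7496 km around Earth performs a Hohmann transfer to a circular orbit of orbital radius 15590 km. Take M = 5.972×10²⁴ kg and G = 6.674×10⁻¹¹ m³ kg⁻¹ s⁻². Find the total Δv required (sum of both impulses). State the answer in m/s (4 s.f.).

μ = GM = 6.674×10⁻¹¹ × 5.972×10²⁴ = 3.986×10¹⁴ m³/s².
r₁ = 7496 km = 7.496×10⁶ m.
r₂ = 15590 km = 1.559×10⁷ m.
Transfer ellipse a_t = (r₁ + r₂)/2 = 1.154×10⁷ m.
At r₁: circular v_c1 = √(μ/r₁) = 7292 m/s; transfer-perigee v_p = √[μ(2/r₁ − 1/a_t)] = 8474 m/s.
Δv₁ = v_p − v_c1 = 1182 m/s.
At r₂: circular v_c2 = √(μ/r₂) = 5056 m/s; transfer-apogee v_a = √[μ(2/r₂ − 1/a_t)] = 4075 m/s.
Δv₂ = v_c2 − v_a = 981.7 m/s.
Total Δv = Δv₁ + Δv₂ = 2164 m/s.

Δv_total ≈ 2164 m/s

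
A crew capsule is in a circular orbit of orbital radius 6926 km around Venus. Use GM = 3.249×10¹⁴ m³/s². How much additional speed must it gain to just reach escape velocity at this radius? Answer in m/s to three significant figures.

r = 6926 km = 6.926×10⁶ m.
Circular speed v_c = √(μ/r) = 6849 m/s.
Escape speed v_esc = √(2μ/r) = √2 × v_c = 9686 m/s.
Δv = v_esc − v_c = 2837 m/s.

Δv ≈ 2840 m/s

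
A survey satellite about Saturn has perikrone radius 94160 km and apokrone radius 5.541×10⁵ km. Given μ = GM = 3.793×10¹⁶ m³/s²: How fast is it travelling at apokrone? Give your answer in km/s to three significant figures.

Semi-major axis a = (r_p + r_a)/2 = 3.2413×10⁵ km = 3.241×10⁸ m.
Vis-viva: v² = μ(2/r − 1/a) = 3.793×10¹⁶ × (3.609×10⁻⁹ − 3.085×10⁻⁹) = 1.989×10⁷ m²/s².
v = 4459 m/s = 4.459 km/s.

v ≈ 4.46 km/s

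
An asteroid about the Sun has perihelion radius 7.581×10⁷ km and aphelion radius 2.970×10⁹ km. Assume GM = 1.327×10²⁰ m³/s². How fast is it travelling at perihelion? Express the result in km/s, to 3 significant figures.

Semi-major axis a = (r_p + r_a)/2 = 1.5229×10⁹ km = 1.523×10¹² m.
Vis-viva: v² = μ(2/r − 1/a) = 1.327×10²⁰ × (2.638×10⁻¹¹ − 6.566×10⁻¹³) = 3.414×10⁹ m²/s².
v = 58430 m/s = 58.43 km/s.

v ≈ 58.4 km/s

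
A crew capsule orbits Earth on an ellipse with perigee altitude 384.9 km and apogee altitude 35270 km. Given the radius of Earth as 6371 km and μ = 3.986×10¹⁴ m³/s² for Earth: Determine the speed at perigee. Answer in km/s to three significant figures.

v ≈ 10.1 km/s

r_p = 6371 + 384.9 = 6755.9 km = 6.7559×10⁶ m.
r_a = 6371 + 35270 = 41641 km = 4.1641×10⁷ m.
Semi-major axis a = (r_p + r_a)/2 = 24198 km = 2.420×10⁷ m.
Vis-viva: v² = μ(2/r − 1/a) = 3.986×10¹⁴ × (2.960×10⁻⁷ − 4.132×10⁻⁸) = 1.015×10⁸ m²/s².
v = 10080 m/s = 10.08 km/s.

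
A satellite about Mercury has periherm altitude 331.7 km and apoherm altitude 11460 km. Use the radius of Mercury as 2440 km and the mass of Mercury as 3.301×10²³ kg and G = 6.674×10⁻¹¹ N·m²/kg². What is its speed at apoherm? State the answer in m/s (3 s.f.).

μ = GM = 6.674×10⁻¹¹ × 3.301×10²³ = 2.203×10¹³ m³/s².
r_p = 2440 + 331.7 = 2771.7 km = 2.7717×10⁶ m.
r_a = 2440 + 11460 = 13900 km = 1.3900×10⁷ m.
Semi-major axis a = (r_p + r_a)/2 = 8335.9 km = 8.336×10⁶ m.
Vis-viva: v² = μ(2/r − 1/a) = 2.203×10¹³ × (1.439×10⁻⁷ − 1.200×10⁻⁷) = 5.270×10⁵ m²/s².
v = 725.9 m/s.

v ≈ 726 m/s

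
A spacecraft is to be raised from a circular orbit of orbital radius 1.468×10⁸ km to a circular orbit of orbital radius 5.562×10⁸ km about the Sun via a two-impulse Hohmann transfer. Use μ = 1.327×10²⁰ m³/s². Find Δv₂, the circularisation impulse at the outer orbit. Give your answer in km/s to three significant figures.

Δv ≈ 5.46 km/s

r₁ = 1.468×10⁸ km = 1.468×10¹¹ m.
r₂ = 5.562×10⁸ km = 5.562×10¹¹ m.
Transfer ellipse a_t = (r₁ + r₂)/2 = 3.515×10¹¹ m.
At r₁: circular v_c1 = √(μ/r₁) = 30070 m/s; transfer-perihelion v_p = √[μ(2/r₁ − 1/a_t)] = 37820 m/s.
At r₂: circular v_c2 = √(μ/r₂) = 15450 m/s; transfer-aphelion v_a = √[μ(2/r₂ − 1/a_t)] = 9982 m/s.
Δv₂ = v_c2 − v_a = 5464 m/s.
= 5.464 km/s.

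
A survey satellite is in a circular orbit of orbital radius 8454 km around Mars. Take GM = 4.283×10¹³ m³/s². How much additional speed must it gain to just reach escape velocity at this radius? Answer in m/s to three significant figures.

Δv ≈ 932 m/s

r = 8454 km = 8.454×10⁶ m.
Circular speed v_c = √(μ/r) = 2251 m/s.
Escape speed v_esc = √(2μ/r) = √2 × v_c = 3183 m/s.
Δv = v_esc − v_c = 932.3 m/s.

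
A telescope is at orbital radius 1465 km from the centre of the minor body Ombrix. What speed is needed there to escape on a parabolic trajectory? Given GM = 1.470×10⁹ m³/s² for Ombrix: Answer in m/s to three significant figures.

v_esc ≈ 44.8 m/s

r = 1465 km = 1.465×10⁶ m.
Escape speed v_esc = √(2μ/r) = √(2 × 1.470×10⁹ / 1.465×10⁶) = √(2.007×10³) = 44.80 m/s.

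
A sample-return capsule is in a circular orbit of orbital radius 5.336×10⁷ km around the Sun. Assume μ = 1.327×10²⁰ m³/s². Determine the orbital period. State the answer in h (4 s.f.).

T ≈ 1868 h

r = 5.336×10⁷ km = 5.336×10¹⁰ m.
Kepler's third law: T = 2π√(r³/μ) = 2π√((5.336×10¹⁰)³ / 1.327×10²⁰).
r³/μ = 1.145×10¹² s², so T = 2π × 1.070×10⁶ = 6.723×10⁶ s.
Converting: 6.723×10⁶ s ÷ 3600 = 1868 h.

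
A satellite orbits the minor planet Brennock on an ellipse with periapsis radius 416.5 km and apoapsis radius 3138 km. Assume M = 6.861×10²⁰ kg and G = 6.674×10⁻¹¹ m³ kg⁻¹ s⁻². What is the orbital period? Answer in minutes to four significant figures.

T ≈ 1159 minutes

μ = GM = 6.674×10⁻¹¹ × 6.861×10²⁰ = 4.579×10¹⁰ m³/s².
Semi-major axis a = (r_p + r_a)/2 = (416.50 + 3138.0)/2 = 1777.2 km = 1.777×10⁶ m.
By Kepler's third law T = 2π√(a³/μ) = 2π × 1.107×10⁴ = 6.957×10⁴ s.
= 1159 minutes.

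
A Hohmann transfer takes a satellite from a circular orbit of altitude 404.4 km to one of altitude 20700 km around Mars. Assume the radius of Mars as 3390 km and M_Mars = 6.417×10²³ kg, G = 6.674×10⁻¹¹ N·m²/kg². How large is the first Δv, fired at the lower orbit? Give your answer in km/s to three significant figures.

Δv ≈ 1.06 km/s

μ = GM = 6.674×10⁻¹¹ × 6.417×10²³ = 4.283×10¹³ m³/s².
r₁ = 3390 + 404.4 = 3794.4 km = 3.7944×10⁶ m.
r₂ = 3390 + 20700 = 24090 km = 2.4090×10⁷ m.
Transfer ellipse a_t = (r₁ + r₂)/2 = 1.394×10⁷ m.
At r₁: circular v_c1 = √(μ/r₁) = 3360 m/s; transfer-periapsis v_p = √[μ(2/r₁ − 1/a_t)] = 4416 m/s.
Δv₁ = v_p − v_c1 = 1057 m/s.
= 1.057 km/s.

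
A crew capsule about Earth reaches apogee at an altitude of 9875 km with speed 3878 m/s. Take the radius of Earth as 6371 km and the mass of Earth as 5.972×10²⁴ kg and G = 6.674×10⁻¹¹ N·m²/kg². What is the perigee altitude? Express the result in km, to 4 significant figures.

μ = GM = 6.674×10⁻¹¹ × 5.972×10²⁴ = 3.986×10¹⁴ m³/s².
r_a = 6371 + 9875 = 16246 km = 1.625×10⁷ m.
Specific energy ε = v²/2 − μ/r = -1.701×10⁷ J/kg, so a = −μ/(2ε) = 1.171×10⁷ m.
The apsides satisfy r_p + r_a = 2a, so the perigee radius is 2a − r_a = 7.180×10⁶ m = 7180.0 km.
Perigee altitude = 7180.0 − 6371 = 808.99 km.

perigee altitude ≈ 809.0 km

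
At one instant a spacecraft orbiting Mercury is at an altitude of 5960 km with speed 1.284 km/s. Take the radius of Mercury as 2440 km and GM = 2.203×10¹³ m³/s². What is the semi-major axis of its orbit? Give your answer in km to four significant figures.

a ≈ 6125 km

r = 2440 + 5960 = 8400.0 km = 8.400×10⁶ m.
Vis-viva rearranged: 1/a = 2/r − v²/μ = 2.381×10⁻⁷ − 7.484×10⁻⁸ = 1.633×10⁻⁷ m⁻¹.
a = 6.125×10⁶ m = 6125.3 km.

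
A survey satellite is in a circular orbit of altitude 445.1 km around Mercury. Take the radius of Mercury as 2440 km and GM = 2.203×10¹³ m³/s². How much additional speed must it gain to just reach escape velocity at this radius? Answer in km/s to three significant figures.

r = 2440 + 445.1 = 2885.1 km = 2.8851×10⁶ m.
Circular speed v_c = √(μ/r) = 2763 m/s.
Escape speed v_esc = √(2μ/r) = √2 × v_c = 3908 m/s.
Δv = v_esc − v_c = 1145 m/s = 1.145 km/s.

Δv ≈ 1.14 km/s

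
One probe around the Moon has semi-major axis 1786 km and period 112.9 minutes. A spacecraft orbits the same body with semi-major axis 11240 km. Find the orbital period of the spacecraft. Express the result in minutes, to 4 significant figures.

Kepler's third law: T² ∝ a³, so T₂ = T₁ (a₂/a₁)^(3/2).
a₂/a₁ = 6.293, (a₂/a₁)^(3/2) = 15.79.
T₂ = 112.9 × 15.79 = 1782 minutes.

T₂ ≈ 1782 minutes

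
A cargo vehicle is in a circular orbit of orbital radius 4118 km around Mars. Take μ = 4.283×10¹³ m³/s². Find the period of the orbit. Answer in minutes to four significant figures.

r = 4118 km = 4.118×10⁶ m.
Kepler's third law: T = 2π√(r³/μ) = 2π√((4.118×10⁶)³ / 4.283×10¹³).
r³/μ = 1.630×10⁶ s², so T = 2π × 1.277×10³ = 8.023×10³ s.
Converting: 8.023×10³ s ÷ 60.00 = 133.7 minutes.

T ≈ 133.7 minutes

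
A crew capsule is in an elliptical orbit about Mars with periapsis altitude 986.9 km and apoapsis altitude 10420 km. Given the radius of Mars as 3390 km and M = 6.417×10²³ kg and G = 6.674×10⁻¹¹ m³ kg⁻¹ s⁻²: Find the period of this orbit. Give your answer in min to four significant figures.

μ = GM = 6.674×10⁻¹¹ × 6.417×10²³ = 4.283×10¹³ m³/s².
r_p = 3390 + 986.9 = 4376.9 km = 4.3769×10⁶ m.
r_a = 3390 + 10420 = 13810 km = 1.3810×10⁷ m.
Semi-major axis a = (r_p + r_a)/2 = (4376.9 + 13810)/2 = 9093.5 km = 9.093×10⁶ m.
By Kepler's third law T = 2π√(a³/μ) = 2π × 4.190×10³ = 2.633×10⁴ s.
= 438.8 min.

T ≈ 438.8 min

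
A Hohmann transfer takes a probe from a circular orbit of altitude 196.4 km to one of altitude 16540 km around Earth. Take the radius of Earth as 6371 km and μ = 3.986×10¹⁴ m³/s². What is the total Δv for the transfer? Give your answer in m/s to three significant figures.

r₁ = 6371 + 196.4 = 6567.4 km = 6.5674×10⁶ m.
r₂ = 6371 + 16540 = 22911 km = 2.2911×10⁷ m.
Transfer ellipse a_t = (r₁ + r₂)/2 = 1.474×10⁷ m.
At r₁: circular v_c1 = √(μ/r₁) = 7791 m/s; transfer-perigee v_p = √[μ(2/r₁ − 1/a_t)] = 9713 m/s.
Δv₁ = v_p − v_c1 = 1922 m/s.
At r₂: circular v_c2 = √(μ/r₂) = 4171 m/s; transfer-apogee v_a = √[μ(2/r₂ − 1/a_t)] = 2784 m/s.
Δv₂ = v_c2 − v_a = 1387 m/s.
Total Δv = Δv₁ + Δv₂ = 3309 m/s.

Δv_total ≈ 3310 m/s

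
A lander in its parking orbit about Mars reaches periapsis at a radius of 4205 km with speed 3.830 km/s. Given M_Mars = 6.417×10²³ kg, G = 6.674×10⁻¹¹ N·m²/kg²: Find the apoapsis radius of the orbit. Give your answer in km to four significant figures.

μ = GM = 6.674×10⁻¹¹ × 6.417×10²³ = 4.283×10¹³ m³/s².
r_p = 4.205×10⁶ m.
Specific energy ε = v²/2 − μ/r = -2.850×10⁶ J/kg, so a = −μ/(2ε) = 7.513×10⁶ m.
The apsides satisfy r_p + r_a = 2a, so the apoapsis radius is 2a − r_p = 1.082×10⁷ m = 10820 km.

apoapsis radius ≈ 10820 km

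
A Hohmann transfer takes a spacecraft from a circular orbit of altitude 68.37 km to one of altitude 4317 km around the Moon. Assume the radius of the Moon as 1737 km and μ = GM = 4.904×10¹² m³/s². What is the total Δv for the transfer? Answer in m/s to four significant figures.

Δv_total ≈ 687.5 m/s

r₁ = 1737 + 68.37 = 1805.4 km = 1.8054×10⁶ m.
r₂ = 1737 + 4317 = 6054.0 km = 6.0540×10⁶ m.
Transfer ellipse a_t = (r₁ + r₂)/2 = 3.930×10⁶ m.
At r₁: circular v_c1 = √(μ/r₁) = 1648 m/s; transfer-perilune v_p = √[μ(2/r₁ − 1/a_t)] = 2046 m/s.
Δv₁ = v_p − v_c1 = 397.5 m/s.
At r₂: circular v_c2 = √(μ/r₂) = 900.0 m/s; transfer-apolune v_a = √[μ(2/r₂ − 1/a_t)] = 610.0 m/s.
Δv₂ = v_c2 − v_a = 290.0 m/s.
Total Δv = Δv₁ + Δv₂ = 687.5 m/s.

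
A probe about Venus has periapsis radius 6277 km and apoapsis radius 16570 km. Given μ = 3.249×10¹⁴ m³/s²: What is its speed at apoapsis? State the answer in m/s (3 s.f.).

Semi-major axis a = (r_p + r_a)/2 = 11424 km = 1.142×10⁷ m.
Vis-viva: v² = μ(2/r − 1/a) = 3.249×10¹⁴ × (1.207×10⁻⁷ − 8.754×10⁻⁸) = 1.077×10⁷ m²/s².
v = 3282 m/s.

v ≈ 3280 m/s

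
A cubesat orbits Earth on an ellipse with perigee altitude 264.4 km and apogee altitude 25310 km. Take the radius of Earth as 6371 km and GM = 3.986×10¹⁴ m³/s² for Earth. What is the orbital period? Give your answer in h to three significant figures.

T ≈ 7.33 h

r_p = 6371 + 264.4 = 6635.4 km = 6.6354×10⁶ m.
r_a = 6371 + 25310 = 31681 km = 3.1681×10⁷ m.
Semi-major axis a = (r_p + r_a)/2 = (6635.4 + 31681)/2 = 19158 km = 1.916×10⁷ m.
By Kepler's third law T = 2π√(a³/μ) = 2π × 4.200×10³ = 2.639×10⁴ s.
= 7.331 h.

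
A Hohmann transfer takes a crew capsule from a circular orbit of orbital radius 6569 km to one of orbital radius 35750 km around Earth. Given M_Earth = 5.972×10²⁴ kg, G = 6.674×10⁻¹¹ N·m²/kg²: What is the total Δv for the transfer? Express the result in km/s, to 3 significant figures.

μ = GM = 6.674×10⁻¹¹ × 5.972×10²⁴ = 3.986×10¹⁴ m³/s².
r₁ = 6569 km = 6.569×10⁶ m.
r₂ = 35750 km = 3.575×10⁷ m.
Transfer ellipse a_t = (r₁ + r₂)/2 = 2.116×10⁷ m.
At r₁: circular v_c1 = √(μ/r₁) = 7789 m/s; transfer-perigee v_p = √[μ(2/r₁ − 1/a_t)] = 10120 m/s.
Δv₁ = v_p − v_c1 = 2335 m/s.
At r₂: circular v_c2 = √(μ/r₂) = 3339 m/s; transfer-apogee v_a = √[μ(2/r₂ − 1/a_t)] = 1860 m/s.
Δv₂ = v_c2 − v_a = 1479 m/s.
Total Δv = Δv₁ + Δv₂ = 3814 m/s = 3.814 km/s.

Δv_total ≈ 3.81 km/s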